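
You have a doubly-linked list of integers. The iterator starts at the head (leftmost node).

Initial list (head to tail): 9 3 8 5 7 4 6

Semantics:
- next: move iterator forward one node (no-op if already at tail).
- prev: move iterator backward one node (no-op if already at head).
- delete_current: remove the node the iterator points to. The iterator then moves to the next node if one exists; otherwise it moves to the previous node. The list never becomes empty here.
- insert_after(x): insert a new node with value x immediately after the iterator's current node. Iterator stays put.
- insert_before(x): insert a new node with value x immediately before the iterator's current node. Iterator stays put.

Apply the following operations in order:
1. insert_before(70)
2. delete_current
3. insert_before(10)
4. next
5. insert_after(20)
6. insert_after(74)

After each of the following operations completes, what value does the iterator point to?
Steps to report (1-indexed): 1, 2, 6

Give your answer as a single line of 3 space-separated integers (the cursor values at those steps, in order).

After 1 (insert_before(70)): list=[70, 9, 3, 8, 5, 7, 4, 6] cursor@9
After 2 (delete_current): list=[70, 3, 8, 5, 7, 4, 6] cursor@3
After 3 (insert_before(10)): list=[70, 10, 3, 8, 5, 7, 4, 6] cursor@3
After 4 (next): list=[70, 10, 3, 8, 5, 7, 4, 6] cursor@8
After 5 (insert_after(20)): list=[70, 10, 3, 8, 20, 5, 7, 4, 6] cursor@8
After 6 (insert_after(74)): list=[70, 10, 3, 8, 74, 20, 5, 7, 4, 6] cursor@8

Answer: 9 3 8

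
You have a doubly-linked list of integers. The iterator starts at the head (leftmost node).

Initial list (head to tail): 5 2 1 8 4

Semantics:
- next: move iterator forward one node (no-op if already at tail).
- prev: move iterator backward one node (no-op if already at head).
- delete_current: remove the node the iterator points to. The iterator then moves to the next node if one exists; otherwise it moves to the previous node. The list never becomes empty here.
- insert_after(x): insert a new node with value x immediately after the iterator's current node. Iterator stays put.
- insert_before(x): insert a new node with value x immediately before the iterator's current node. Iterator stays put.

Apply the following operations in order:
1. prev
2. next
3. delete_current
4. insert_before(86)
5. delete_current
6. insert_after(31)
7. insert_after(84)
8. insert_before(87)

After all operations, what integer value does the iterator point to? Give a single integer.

Answer: 8

Derivation:
After 1 (prev): list=[5, 2, 1, 8, 4] cursor@5
After 2 (next): list=[5, 2, 1, 8, 4] cursor@2
After 3 (delete_current): list=[5, 1, 8, 4] cursor@1
After 4 (insert_before(86)): list=[5, 86, 1, 8, 4] cursor@1
After 5 (delete_current): list=[5, 86, 8, 4] cursor@8
After 6 (insert_after(31)): list=[5, 86, 8, 31, 4] cursor@8
After 7 (insert_after(84)): list=[5, 86, 8, 84, 31, 4] cursor@8
After 8 (insert_before(87)): list=[5, 86, 87, 8, 84, 31, 4] cursor@8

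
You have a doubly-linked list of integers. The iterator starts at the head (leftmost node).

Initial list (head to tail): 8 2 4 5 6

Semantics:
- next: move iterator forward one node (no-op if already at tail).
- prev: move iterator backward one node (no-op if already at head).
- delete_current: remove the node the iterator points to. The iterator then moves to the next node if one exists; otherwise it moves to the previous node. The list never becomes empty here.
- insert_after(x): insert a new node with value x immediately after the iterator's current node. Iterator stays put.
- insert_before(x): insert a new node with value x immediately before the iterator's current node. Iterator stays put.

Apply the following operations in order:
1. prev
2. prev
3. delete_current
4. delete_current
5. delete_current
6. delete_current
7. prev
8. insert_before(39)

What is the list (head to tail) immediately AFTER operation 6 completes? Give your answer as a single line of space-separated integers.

After 1 (prev): list=[8, 2, 4, 5, 6] cursor@8
After 2 (prev): list=[8, 2, 4, 5, 6] cursor@8
After 3 (delete_current): list=[2, 4, 5, 6] cursor@2
After 4 (delete_current): list=[4, 5, 6] cursor@4
After 5 (delete_current): list=[5, 6] cursor@5
After 6 (delete_current): list=[6] cursor@6

Answer: 6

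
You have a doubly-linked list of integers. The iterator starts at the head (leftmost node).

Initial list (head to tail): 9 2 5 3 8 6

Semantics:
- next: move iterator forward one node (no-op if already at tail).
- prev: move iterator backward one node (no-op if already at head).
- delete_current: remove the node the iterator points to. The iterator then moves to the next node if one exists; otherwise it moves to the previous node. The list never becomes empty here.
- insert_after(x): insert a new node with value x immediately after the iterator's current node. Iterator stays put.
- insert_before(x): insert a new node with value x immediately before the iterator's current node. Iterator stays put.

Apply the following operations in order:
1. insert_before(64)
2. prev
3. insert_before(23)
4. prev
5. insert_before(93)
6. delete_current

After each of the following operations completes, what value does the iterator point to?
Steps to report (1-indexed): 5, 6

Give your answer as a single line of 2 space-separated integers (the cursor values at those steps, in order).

Answer: 23 64

Derivation:
After 1 (insert_before(64)): list=[64, 9, 2, 5, 3, 8, 6] cursor@9
After 2 (prev): list=[64, 9, 2, 5, 3, 8, 6] cursor@64
After 3 (insert_before(23)): list=[23, 64, 9, 2, 5, 3, 8, 6] cursor@64
After 4 (prev): list=[23, 64, 9, 2, 5, 3, 8, 6] cursor@23
After 5 (insert_before(93)): list=[93, 23, 64, 9, 2, 5, 3, 8, 6] cursor@23
After 6 (delete_current): list=[93, 64, 9, 2, 5, 3, 8, 6] cursor@64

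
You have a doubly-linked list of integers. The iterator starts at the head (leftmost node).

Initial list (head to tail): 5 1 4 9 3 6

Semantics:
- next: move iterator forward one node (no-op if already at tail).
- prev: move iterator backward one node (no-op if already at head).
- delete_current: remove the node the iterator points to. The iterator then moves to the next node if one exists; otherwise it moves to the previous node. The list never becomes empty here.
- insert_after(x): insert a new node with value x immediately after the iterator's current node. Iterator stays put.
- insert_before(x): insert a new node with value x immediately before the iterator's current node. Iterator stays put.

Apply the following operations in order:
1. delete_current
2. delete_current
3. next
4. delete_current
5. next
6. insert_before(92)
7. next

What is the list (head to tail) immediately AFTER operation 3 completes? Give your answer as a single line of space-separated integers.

Answer: 4 9 3 6

Derivation:
After 1 (delete_current): list=[1, 4, 9, 3, 6] cursor@1
After 2 (delete_current): list=[4, 9, 3, 6] cursor@4
After 3 (next): list=[4, 9, 3, 6] cursor@9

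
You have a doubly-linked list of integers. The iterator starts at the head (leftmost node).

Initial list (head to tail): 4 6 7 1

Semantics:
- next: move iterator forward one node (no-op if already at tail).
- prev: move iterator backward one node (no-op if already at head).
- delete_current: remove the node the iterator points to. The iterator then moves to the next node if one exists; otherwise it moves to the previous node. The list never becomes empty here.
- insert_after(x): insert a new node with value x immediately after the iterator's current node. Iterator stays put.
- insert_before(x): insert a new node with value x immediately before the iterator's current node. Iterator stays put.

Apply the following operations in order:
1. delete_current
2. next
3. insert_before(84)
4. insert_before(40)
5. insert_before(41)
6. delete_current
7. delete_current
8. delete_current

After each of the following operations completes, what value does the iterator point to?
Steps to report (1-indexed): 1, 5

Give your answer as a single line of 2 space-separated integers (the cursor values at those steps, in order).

After 1 (delete_current): list=[6, 7, 1] cursor@6
After 2 (next): list=[6, 7, 1] cursor@7
After 3 (insert_before(84)): list=[6, 84, 7, 1] cursor@7
After 4 (insert_before(40)): list=[6, 84, 40, 7, 1] cursor@7
After 5 (insert_before(41)): list=[6, 84, 40, 41, 7, 1] cursor@7
After 6 (delete_current): list=[6, 84, 40, 41, 1] cursor@1
After 7 (delete_current): list=[6, 84, 40, 41] cursor@41
After 8 (delete_current): list=[6, 84, 40] cursor@40

Answer: 6 7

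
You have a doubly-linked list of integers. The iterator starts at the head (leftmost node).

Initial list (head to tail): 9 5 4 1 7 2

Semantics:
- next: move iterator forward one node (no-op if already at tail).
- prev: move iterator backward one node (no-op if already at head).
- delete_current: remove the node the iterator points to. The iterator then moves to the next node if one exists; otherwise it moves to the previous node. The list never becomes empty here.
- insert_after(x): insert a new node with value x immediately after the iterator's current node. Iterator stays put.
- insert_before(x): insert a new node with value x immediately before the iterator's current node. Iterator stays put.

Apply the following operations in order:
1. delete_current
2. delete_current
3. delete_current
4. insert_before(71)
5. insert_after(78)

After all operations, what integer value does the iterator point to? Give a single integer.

After 1 (delete_current): list=[5, 4, 1, 7, 2] cursor@5
After 2 (delete_current): list=[4, 1, 7, 2] cursor@4
After 3 (delete_current): list=[1, 7, 2] cursor@1
After 4 (insert_before(71)): list=[71, 1, 7, 2] cursor@1
After 5 (insert_after(78)): list=[71, 1, 78, 7, 2] cursor@1

Answer: 1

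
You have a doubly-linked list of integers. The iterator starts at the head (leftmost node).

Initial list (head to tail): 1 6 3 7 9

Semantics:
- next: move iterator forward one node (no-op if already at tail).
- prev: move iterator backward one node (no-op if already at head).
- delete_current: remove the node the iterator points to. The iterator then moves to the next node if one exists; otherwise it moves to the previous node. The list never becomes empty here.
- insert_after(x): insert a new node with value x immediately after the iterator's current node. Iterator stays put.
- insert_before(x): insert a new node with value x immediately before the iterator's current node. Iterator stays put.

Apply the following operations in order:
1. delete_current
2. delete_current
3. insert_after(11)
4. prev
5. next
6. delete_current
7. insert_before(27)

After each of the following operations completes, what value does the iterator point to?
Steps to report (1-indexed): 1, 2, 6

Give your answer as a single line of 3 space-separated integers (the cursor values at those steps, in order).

Answer: 6 3 7

Derivation:
After 1 (delete_current): list=[6, 3, 7, 9] cursor@6
After 2 (delete_current): list=[3, 7, 9] cursor@3
After 3 (insert_after(11)): list=[3, 11, 7, 9] cursor@3
After 4 (prev): list=[3, 11, 7, 9] cursor@3
After 5 (next): list=[3, 11, 7, 9] cursor@11
After 6 (delete_current): list=[3, 7, 9] cursor@7
After 7 (insert_before(27)): list=[3, 27, 7, 9] cursor@7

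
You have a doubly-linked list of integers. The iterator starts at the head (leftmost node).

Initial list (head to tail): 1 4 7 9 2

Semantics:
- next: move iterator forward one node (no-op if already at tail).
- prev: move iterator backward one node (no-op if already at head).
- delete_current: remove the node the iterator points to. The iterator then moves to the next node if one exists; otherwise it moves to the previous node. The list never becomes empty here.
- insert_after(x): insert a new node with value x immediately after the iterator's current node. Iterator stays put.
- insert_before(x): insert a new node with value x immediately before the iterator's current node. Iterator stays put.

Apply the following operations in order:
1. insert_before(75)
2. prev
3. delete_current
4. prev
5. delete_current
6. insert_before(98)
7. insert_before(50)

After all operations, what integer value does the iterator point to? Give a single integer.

Answer: 4

Derivation:
After 1 (insert_before(75)): list=[75, 1, 4, 7, 9, 2] cursor@1
After 2 (prev): list=[75, 1, 4, 7, 9, 2] cursor@75
After 3 (delete_current): list=[1, 4, 7, 9, 2] cursor@1
After 4 (prev): list=[1, 4, 7, 9, 2] cursor@1
After 5 (delete_current): list=[4, 7, 9, 2] cursor@4
After 6 (insert_before(98)): list=[98, 4, 7, 9, 2] cursor@4
After 7 (insert_before(50)): list=[98, 50, 4, 7, 9, 2] cursor@4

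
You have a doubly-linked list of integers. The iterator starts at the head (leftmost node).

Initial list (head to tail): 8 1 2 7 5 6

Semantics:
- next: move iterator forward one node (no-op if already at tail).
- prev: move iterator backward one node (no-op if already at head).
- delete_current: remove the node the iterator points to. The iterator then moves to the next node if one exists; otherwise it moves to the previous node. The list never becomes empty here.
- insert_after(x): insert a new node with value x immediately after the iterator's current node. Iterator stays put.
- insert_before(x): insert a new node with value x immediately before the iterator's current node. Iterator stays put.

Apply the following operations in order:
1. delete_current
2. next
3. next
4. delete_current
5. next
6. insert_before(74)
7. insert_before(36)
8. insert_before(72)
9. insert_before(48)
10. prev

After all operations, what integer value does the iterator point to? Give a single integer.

After 1 (delete_current): list=[1, 2, 7, 5, 6] cursor@1
After 2 (next): list=[1, 2, 7, 5, 6] cursor@2
After 3 (next): list=[1, 2, 7, 5, 6] cursor@7
After 4 (delete_current): list=[1, 2, 5, 6] cursor@5
After 5 (next): list=[1, 2, 5, 6] cursor@6
After 6 (insert_before(74)): list=[1, 2, 5, 74, 6] cursor@6
After 7 (insert_before(36)): list=[1, 2, 5, 74, 36, 6] cursor@6
After 8 (insert_before(72)): list=[1, 2, 5, 74, 36, 72, 6] cursor@6
After 9 (insert_before(48)): list=[1, 2, 5, 74, 36, 72, 48, 6] cursor@6
After 10 (prev): list=[1, 2, 5, 74, 36, 72, 48, 6] cursor@48

Answer: 48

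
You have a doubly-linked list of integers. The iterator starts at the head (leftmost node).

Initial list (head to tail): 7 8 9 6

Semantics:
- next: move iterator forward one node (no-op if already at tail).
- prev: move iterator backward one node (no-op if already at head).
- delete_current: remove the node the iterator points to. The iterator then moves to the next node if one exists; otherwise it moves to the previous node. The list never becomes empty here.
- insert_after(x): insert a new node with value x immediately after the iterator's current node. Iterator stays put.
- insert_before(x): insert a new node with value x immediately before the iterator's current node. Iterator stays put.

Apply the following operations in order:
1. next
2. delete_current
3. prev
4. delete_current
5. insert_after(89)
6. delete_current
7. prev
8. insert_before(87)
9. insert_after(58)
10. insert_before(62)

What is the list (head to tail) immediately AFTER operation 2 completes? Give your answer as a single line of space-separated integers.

Answer: 7 9 6

Derivation:
After 1 (next): list=[7, 8, 9, 6] cursor@8
After 2 (delete_current): list=[7, 9, 6] cursor@9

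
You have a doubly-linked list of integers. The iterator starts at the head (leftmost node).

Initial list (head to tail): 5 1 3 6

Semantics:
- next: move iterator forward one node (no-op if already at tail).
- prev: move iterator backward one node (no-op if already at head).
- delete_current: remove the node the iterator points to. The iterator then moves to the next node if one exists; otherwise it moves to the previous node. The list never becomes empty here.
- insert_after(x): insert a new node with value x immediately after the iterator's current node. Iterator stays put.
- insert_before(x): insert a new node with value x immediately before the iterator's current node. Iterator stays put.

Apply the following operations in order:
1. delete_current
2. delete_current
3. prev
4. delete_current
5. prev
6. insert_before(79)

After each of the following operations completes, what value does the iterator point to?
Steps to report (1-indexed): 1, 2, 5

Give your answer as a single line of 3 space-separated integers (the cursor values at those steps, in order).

Answer: 1 3 6

Derivation:
After 1 (delete_current): list=[1, 3, 6] cursor@1
After 2 (delete_current): list=[3, 6] cursor@3
After 3 (prev): list=[3, 6] cursor@3
After 4 (delete_current): list=[6] cursor@6
After 5 (prev): list=[6] cursor@6
After 6 (insert_before(79)): list=[79, 6] cursor@6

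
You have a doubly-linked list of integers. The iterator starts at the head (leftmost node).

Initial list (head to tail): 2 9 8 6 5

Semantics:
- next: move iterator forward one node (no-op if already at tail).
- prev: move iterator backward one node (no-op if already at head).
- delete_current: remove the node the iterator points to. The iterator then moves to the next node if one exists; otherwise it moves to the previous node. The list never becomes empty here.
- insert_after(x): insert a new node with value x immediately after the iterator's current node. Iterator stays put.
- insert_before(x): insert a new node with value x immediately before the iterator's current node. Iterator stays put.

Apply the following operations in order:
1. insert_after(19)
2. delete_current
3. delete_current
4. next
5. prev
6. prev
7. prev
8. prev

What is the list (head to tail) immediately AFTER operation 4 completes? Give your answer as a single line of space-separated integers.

After 1 (insert_after(19)): list=[2, 19, 9, 8, 6, 5] cursor@2
After 2 (delete_current): list=[19, 9, 8, 6, 5] cursor@19
After 3 (delete_current): list=[9, 8, 6, 5] cursor@9
After 4 (next): list=[9, 8, 6, 5] cursor@8

Answer: 9 8 6 5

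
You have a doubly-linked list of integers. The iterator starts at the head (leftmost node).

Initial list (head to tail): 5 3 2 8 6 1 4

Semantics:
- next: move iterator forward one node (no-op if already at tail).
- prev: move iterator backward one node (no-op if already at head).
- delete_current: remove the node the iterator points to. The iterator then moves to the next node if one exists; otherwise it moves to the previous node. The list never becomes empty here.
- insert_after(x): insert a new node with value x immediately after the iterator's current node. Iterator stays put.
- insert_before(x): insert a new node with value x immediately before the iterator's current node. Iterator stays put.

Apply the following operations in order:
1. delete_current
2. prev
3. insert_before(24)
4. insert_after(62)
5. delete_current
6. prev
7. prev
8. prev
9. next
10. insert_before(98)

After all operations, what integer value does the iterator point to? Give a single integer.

Answer: 62

Derivation:
After 1 (delete_current): list=[3, 2, 8, 6, 1, 4] cursor@3
After 2 (prev): list=[3, 2, 8, 6, 1, 4] cursor@3
After 3 (insert_before(24)): list=[24, 3, 2, 8, 6, 1, 4] cursor@3
After 4 (insert_after(62)): list=[24, 3, 62, 2, 8, 6, 1, 4] cursor@3
After 5 (delete_current): list=[24, 62, 2, 8, 6, 1, 4] cursor@62
After 6 (prev): list=[24, 62, 2, 8, 6, 1, 4] cursor@24
After 7 (prev): list=[24, 62, 2, 8, 6, 1, 4] cursor@24
After 8 (prev): list=[24, 62, 2, 8, 6, 1, 4] cursor@24
After 9 (next): list=[24, 62, 2, 8, 6, 1, 4] cursor@62
After 10 (insert_before(98)): list=[24, 98, 62, 2, 8, 6, 1, 4] cursor@62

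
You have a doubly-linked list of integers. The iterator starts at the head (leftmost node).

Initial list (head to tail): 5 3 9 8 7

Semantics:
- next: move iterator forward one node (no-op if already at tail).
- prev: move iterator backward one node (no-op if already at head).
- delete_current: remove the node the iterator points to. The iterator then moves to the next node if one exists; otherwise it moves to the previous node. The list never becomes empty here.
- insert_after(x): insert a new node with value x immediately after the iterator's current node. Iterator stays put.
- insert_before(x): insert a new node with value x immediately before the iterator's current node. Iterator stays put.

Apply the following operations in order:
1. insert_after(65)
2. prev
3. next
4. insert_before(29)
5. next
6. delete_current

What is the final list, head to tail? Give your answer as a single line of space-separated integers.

Answer: 5 29 65 9 8 7

Derivation:
After 1 (insert_after(65)): list=[5, 65, 3, 9, 8, 7] cursor@5
After 2 (prev): list=[5, 65, 3, 9, 8, 7] cursor@5
After 3 (next): list=[5, 65, 3, 9, 8, 7] cursor@65
After 4 (insert_before(29)): list=[5, 29, 65, 3, 9, 8, 7] cursor@65
After 5 (next): list=[5, 29, 65, 3, 9, 8, 7] cursor@3
After 6 (delete_current): list=[5, 29, 65, 9, 8, 7] cursor@9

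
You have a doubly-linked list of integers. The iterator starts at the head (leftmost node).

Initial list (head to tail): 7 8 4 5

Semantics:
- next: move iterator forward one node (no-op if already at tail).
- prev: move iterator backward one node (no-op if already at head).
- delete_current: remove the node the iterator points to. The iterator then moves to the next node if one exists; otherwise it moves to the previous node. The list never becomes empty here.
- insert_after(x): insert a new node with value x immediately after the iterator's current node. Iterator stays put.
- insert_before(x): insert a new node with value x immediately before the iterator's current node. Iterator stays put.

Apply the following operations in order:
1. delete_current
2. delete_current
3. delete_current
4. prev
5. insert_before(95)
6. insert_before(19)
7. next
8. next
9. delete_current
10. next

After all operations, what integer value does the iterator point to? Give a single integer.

Answer: 19

Derivation:
After 1 (delete_current): list=[8, 4, 5] cursor@8
After 2 (delete_current): list=[4, 5] cursor@4
After 3 (delete_current): list=[5] cursor@5
After 4 (prev): list=[5] cursor@5
After 5 (insert_before(95)): list=[95, 5] cursor@5
After 6 (insert_before(19)): list=[95, 19, 5] cursor@5
After 7 (next): list=[95, 19, 5] cursor@5
After 8 (next): list=[95, 19, 5] cursor@5
After 9 (delete_current): list=[95, 19] cursor@19
After 10 (next): list=[95, 19] cursor@19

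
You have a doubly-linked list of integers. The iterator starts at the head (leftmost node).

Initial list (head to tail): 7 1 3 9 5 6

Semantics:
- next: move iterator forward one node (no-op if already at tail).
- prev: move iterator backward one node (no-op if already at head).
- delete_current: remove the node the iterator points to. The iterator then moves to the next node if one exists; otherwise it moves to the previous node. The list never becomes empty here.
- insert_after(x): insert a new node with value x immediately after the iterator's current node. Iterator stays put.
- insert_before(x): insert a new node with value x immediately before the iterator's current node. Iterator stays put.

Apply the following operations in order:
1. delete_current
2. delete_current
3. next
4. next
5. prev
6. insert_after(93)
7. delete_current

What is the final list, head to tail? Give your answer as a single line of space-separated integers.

After 1 (delete_current): list=[1, 3, 9, 5, 6] cursor@1
After 2 (delete_current): list=[3, 9, 5, 6] cursor@3
After 3 (next): list=[3, 9, 5, 6] cursor@9
After 4 (next): list=[3, 9, 5, 6] cursor@5
After 5 (prev): list=[3, 9, 5, 6] cursor@9
After 6 (insert_after(93)): list=[3, 9, 93, 5, 6] cursor@9
After 7 (delete_current): list=[3, 93, 5, 6] cursor@93

Answer: 3 93 5 6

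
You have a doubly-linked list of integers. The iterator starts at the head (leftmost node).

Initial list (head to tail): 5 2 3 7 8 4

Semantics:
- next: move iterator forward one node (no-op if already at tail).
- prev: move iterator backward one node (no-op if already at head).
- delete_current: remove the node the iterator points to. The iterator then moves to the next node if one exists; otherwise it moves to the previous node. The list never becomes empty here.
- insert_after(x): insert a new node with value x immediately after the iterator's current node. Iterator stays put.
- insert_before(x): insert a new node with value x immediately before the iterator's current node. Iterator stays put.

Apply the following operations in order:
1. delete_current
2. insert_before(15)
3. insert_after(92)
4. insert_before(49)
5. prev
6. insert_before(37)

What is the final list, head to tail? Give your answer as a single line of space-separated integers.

Answer: 15 37 49 2 92 3 7 8 4

Derivation:
After 1 (delete_current): list=[2, 3, 7, 8, 4] cursor@2
After 2 (insert_before(15)): list=[15, 2, 3, 7, 8, 4] cursor@2
After 3 (insert_after(92)): list=[15, 2, 92, 3, 7, 8, 4] cursor@2
After 4 (insert_before(49)): list=[15, 49, 2, 92, 3, 7, 8, 4] cursor@2
After 5 (prev): list=[15, 49, 2, 92, 3, 7, 8, 4] cursor@49
After 6 (insert_before(37)): list=[15, 37, 49, 2, 92, 3, 7, 8, 4] cursor@49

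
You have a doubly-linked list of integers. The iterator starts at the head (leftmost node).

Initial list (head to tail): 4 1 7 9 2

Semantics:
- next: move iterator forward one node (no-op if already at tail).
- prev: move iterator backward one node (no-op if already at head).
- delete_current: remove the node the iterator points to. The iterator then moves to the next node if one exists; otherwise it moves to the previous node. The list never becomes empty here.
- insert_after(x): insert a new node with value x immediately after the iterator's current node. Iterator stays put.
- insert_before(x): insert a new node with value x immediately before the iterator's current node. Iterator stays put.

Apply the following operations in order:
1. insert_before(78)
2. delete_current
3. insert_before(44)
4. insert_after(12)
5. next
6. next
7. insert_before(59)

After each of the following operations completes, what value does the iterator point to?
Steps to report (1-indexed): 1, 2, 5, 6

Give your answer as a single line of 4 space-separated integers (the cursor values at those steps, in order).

After 1 (insert_before(78)): list=[78, 4, 1, 7, 9, 2] cursor@4
After 2 (delete_current): list=[78, 1, 7, 9, 2] cursor@1
After 3 (insert_before(44)): list=[78, 44, 1, 7, 9, 2] cursor@1
After 4 (insert_after(12)): list=[78, 44, 1, 12, 7, 9, 2] cursor@1
After 5 (next): list=[78, 44, 1, 12, 7, 9, 2] cursor@12
After 6 (next): list=[78, 44, 1, 12, 7, 9, 2] cursor@7
After 7 (insert_before(59)): list=[78, 44, 1, 12, 59, 7, 9, 2] cursor@7

Answer: 4 1 12 7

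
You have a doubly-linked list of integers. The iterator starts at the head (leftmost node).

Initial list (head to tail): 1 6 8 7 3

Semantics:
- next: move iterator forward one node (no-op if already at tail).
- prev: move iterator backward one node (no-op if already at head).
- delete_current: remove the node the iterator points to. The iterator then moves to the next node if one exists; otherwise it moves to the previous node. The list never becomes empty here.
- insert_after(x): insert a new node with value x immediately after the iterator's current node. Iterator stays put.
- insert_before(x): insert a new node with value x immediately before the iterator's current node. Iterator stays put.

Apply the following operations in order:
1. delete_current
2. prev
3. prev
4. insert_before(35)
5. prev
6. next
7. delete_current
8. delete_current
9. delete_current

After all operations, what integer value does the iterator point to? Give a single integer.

After 1 (delete_current): list=[6, 8, 7, 3] cursor@6
After 2 (prev): list=[6, 8, 7, 3] cursor@6
After 3 (prev): list=[6, 8, 7, 3] cursor@6
After 4 (insert_before(35)): list=[35, 6, 8, 7, 3] cursor@6
After 5 (prev): list=[35, 6, 8, 7, 3] cursor@35
After 6 (next): list=[35, 6, 8, 7, 3] cursor@6
After 7 (delete_current): list=[35, 8, 7, 3] cursor@8
After 8 (delete_current): list=[35, 7, 3] cursor@7
After 9 (delete_current): list=[35, 3] cursor@3

Answer: 3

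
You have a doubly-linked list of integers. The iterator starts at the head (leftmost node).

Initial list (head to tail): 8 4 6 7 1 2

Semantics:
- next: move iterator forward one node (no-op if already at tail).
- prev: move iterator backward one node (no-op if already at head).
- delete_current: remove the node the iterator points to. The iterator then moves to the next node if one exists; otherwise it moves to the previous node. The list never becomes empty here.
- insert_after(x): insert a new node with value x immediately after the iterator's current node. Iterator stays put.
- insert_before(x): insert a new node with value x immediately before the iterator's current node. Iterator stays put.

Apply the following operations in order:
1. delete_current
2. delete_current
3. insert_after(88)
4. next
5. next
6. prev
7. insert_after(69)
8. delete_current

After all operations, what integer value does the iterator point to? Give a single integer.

After 1 (delete_current): list=[4, 6, 7, 1, 2] cursor@4
After 2 (delete_current): list=[6, 7, 1, 2] cursor@6
After 3 (insert_after(88)): list=[6, 88, 7, 1, 2] cursor@6
After 4 (next): list=[6, 88, 7, 1, 2] cursor@88
After 5 (next): list=[6, 88, 7, 1, 2] cursor@7
After 6 (prev): list=[6, 88, 7, 1, 2] cursor@88
After 7 (insert_after(69)): list=[6, 88, 69, 7, 1, 2] cursor@88
After 8 (delete_current): list=[6, 69, 7, 1, 2] cursor@69

Answer: 69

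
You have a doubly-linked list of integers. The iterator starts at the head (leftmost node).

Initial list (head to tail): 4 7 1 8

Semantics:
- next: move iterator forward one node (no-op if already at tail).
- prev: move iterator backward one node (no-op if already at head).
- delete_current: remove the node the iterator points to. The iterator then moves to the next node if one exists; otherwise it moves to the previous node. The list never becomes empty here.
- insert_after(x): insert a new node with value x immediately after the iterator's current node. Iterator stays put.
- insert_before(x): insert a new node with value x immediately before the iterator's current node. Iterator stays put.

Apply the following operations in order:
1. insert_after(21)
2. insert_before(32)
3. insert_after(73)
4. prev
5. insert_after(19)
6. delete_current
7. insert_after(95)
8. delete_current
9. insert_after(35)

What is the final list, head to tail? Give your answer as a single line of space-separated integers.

After 1 (insert_after(21)): list=[4, 21, 7, 1, 8] cursor@4
After 2 (insert_before(32)): list=[32, 4, 21, 7, 1, 8] cursor@4
After 3 (insert_after(73)): list=[32, 4, 73, 21, 7, 1, 8] cursor@4
After 4 (prev): list=[32, 4, 73, 21, 7, 1, 8] cursor@32
After 5 (insert_after(19)): list=[32, 19, 4, 73, 21, 7, 1, 8] cursor@32
After 6 (delete_current): list=[19, 4, 73, 21, 7, 1, 8] cursor@19
After 7 (insert_after(95)): list=[19, 95, 4, 73, 21, 7, 1, 8] cursor@19
After 8 (delete_current): list=[95, 4, 73, 21, 7, 1, 8] cursor@95
After 9 (insert_after(35)): list=[95, 35, 4, 73, 21, 7, 1, 8] cursor@95

Answer: 95 35 4 73 21 7 1 8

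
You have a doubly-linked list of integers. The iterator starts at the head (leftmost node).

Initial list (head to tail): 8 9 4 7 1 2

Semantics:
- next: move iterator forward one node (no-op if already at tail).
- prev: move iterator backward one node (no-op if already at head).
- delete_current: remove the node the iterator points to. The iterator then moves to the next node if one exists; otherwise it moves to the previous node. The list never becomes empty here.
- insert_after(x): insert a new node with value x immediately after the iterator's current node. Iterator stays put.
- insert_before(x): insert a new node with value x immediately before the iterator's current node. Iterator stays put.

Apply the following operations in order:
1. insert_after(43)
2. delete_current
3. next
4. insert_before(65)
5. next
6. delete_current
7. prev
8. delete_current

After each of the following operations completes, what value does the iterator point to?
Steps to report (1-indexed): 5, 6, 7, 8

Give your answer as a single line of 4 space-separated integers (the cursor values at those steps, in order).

Answer: 4 7 9 7

Derivation:
After 1 (insert_after(43)): list=[8, 43, 9, 4, 7, 1, 2] cursor@8
After 2 (delete_current): list=[43, 9, 4, 7, 1, 2] cursor@43
After 3 (next): list=[43, 9, 4, 7, 1, 2] cursor@9
After 4 (insert_before(65)): list=[43, 65, 9, 4, 7, 1, 2] cursor@9
After 5 (next): list=[43, 65, 9, 4, 7, 1, 2] cursor@4
After 6 (delete_current): list=[43, 65, 9, 7, 1, 2] cursor@7
After 7 (prev): list=[43, 65, 9, 7, 1, 2] cursor@9
After 8 (delete_current): list=[43, 65, 7, 1, 2] cursor@7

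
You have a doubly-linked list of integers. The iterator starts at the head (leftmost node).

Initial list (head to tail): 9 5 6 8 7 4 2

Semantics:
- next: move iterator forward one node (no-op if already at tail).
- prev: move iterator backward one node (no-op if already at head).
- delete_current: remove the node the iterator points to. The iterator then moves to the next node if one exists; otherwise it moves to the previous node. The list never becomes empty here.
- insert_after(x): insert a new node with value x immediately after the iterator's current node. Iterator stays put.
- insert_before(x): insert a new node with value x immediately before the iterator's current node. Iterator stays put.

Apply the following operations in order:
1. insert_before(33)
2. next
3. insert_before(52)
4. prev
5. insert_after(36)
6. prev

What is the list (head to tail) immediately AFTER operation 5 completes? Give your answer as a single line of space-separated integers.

Answer: 33 9 52 36 5 6 8 7 4 2

Derivation:
After 1 (insert_before(33)): list=[33, 9, 5, 6, 8, 7, 4, 2] cursor@9
After 2 (next): list=[33, 9, 5, 6, 8, 7, 4, 2] cursor@5
After 3 (insert_before(52)): list=[33, 9, 52, 5, 6, 8, 7, 4, 2] cursor@5
After 4 (prev): list=[33, 9, 52, 5, 6, 8, 7, 4, 2] cursor@52
After 5 (insert_after(36)): list=[33, 9, 52, 36, 5, 6, 8, 7, 4, 2] cursor@52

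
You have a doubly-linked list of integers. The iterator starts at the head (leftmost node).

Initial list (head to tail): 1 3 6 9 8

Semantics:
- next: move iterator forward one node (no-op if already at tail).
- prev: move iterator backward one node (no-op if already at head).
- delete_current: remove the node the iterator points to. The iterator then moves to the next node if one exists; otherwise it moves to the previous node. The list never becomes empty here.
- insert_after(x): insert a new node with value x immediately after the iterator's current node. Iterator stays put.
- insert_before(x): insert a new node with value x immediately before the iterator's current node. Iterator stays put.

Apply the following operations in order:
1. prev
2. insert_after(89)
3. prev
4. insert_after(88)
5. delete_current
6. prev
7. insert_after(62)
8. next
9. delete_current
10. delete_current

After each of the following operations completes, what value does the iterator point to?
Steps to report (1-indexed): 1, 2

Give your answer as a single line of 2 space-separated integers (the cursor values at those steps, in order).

Answer: 1 1

Derivation:
After 1 (prev): list=[1, 3, 6, 9, 8] cursor@1
After 2 (insert_after(89)): list=[1, 89, 3, 6, 9, 8] cursor@1
After 3 (prev): list=[1, 89, 3, 6, 9, 8] cursor@1
After 4 (insert_after(88)): list=[1, 88, 89, 3, 6, 9, 8] cursor@1
After 5 (delete_current): list=[88, 89, 3, 6, 9, 8] cursor@88
After 6 (prev): list=[88, 89, 3, 6, 9, 8] cursor@88
After 7 (insert_after(62)): list=[88, 62, 89, 3, 6, 9, 8] cursor@88
After 8 (next): list=[88, 62, 89, 3, 6, 9, 8] cursor@62
After 9 (delete_current): list=[88, 89, 3, 6, 9, 8] cursor@89
After 10 (delete_current): list=[88, 3, 6, 9, 8] cursor@3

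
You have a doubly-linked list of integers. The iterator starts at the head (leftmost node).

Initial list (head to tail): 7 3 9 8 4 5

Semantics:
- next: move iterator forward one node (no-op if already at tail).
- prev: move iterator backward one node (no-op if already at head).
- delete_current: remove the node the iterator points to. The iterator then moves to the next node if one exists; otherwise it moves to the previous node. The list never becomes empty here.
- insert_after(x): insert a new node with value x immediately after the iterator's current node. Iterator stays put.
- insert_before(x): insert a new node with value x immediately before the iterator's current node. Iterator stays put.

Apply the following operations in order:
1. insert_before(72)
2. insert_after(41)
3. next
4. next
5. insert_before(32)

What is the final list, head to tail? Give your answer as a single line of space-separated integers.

Answer: 72 7 41 32 3 9 8 4 5

Derivation:
After 1 (insert_before(72)): list=[72, 7, 3, 9, 8, 4, 5] cursor@7
After 2 (insert_after(41)): list=[72, 7, 41, 3, 9, 8, 4, 5] cursor@7
After 3 (next): list=[72, 7, 41, 3, 9, 8, 4, 5] cursor@41
After 4 (next): list=[72, 7, 41, 3, 9, 8, 4, 5] cursor@3
After 5 (insert_before(32)): list=[72, 7, 41, 32, 3, 9, 8, 4, 5] cursor@3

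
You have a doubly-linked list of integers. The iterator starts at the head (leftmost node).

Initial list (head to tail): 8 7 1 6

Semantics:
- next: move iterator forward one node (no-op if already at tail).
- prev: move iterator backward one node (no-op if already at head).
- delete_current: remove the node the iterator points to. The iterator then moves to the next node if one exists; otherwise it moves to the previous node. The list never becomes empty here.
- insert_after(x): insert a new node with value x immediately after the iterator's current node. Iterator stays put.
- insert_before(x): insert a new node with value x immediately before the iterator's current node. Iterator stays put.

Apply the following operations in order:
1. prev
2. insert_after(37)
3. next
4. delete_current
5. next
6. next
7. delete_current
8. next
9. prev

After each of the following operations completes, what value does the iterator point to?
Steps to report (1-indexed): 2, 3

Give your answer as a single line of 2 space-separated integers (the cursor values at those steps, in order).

After 1 (prev): list=[8, 7, 1, 6] cursor@8
After 2 (insert_after(37)): list=[8, 37, 7, 1, 6] cursor@8
After 3 (next): list=[8, 37, 7, 1, 6] cursor@37
After 4 (delete_current): list=[8, 7, 1, 6] cursor@7
After 5 (next): list=[8, 7, 1, 6] cursor@1
After 6 (next): list=[8, 7, 1, 6] cursor@6
After 7 (delete_current): list=[8, 7, 1] cursor@1
After 8 (next): list=[8, 7, 1] cursor@1
After 9 (prev): list=[8, 7, 1] cursor@7

Answer: 8 37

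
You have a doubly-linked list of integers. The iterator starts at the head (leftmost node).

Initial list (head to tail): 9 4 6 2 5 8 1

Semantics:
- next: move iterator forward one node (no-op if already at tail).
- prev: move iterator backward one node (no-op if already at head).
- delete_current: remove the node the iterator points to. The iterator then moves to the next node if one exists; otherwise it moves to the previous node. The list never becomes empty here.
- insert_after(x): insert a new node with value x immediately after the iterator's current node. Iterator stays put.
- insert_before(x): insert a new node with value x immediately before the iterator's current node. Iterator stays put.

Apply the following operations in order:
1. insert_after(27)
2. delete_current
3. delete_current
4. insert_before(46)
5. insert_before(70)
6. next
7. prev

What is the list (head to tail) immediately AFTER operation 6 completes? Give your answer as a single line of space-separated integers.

After 1 (insert_after(27)): list=[9, 27, 4, 6, 2, 5, 8, 1] cursor@9
After 2 (delete_current): list=[27, 4, 6, 2, 5, 8, 1] cursor@27
After 3 (delete_current): list=[4, 6, 2, 5, 8, 1] cursor@4
After 4 (insert_before(46)): list=[46, 4, 6, 2, 5, 8, 1] cursor@4
After 5 (insert_before(70)): list=[46, 70, 4, 6, 2, 5, 8, 1] cursor@4
After 6 (next): list=[46, 70, 4, 6, 2, 5, 8, 1] cursor@6

Answer: 46 70 4 6 2 5 8 1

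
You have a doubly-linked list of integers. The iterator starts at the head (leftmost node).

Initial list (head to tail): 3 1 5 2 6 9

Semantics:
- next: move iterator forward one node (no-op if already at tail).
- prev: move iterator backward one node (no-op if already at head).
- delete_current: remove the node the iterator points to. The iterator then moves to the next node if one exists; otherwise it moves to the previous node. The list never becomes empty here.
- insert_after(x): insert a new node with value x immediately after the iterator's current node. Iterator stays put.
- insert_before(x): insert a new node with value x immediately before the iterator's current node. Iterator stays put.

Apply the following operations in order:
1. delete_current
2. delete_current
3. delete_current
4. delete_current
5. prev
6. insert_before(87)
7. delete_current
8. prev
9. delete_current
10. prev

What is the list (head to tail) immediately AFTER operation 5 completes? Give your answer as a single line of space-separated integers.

Answer: 6 9

Derivation:
After 1 (delete_current): list=[1, 5, 2, 6, 9] cursor@1
After 2 (delete_current): list=[5, 2, 6, 9] cursor@5
After 3 (delete_current): list=[2, 6, 9] cursor@2
After 4 (delete_current): list=[6, 9] cursor@6
After 5 (prev): list=[6, 9] cursor@6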